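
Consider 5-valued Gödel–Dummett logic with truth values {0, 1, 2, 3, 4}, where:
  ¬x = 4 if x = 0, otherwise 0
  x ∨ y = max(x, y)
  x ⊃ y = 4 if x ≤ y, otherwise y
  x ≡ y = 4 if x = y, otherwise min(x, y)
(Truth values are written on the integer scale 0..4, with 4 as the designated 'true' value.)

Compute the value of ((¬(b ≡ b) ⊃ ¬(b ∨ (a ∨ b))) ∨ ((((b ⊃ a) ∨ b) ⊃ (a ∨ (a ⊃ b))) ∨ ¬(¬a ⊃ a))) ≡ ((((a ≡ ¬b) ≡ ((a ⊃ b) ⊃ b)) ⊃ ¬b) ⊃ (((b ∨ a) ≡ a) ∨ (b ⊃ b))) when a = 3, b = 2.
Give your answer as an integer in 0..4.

b ≡ b = 2 ≡ 2 = 4
¬(b ≡ b) = ¬4 = 0
a ∨ b = 3 ∨ 2 = 3
b ∨ (a ∨ b) = 2 ∨ 3 = 3
¬(b ∨ (a ∨ b)) = ¬3 = 0
¬(b ≡ b) ⊃ ¬(b ∨ (a ∨ b)) = 0 ⊃ 0 = 4
b ⊃ a = 2 ⊃ 3 = 4
(b ⊃ a) ∨ b = 4 ∨ 2 = 4
a ⊃ b = 3 ⊃ 2 = 2
a ∨ (a ⊃ b) = 3 ∨ 2 = 3
((b ⊃ a) ∨ b) ⊃ (a ∨ (a ⊃ b)) = 4 ⊃ 3 = 3
¬a = ¬3 = 0
¬a ⊃ a = 0 ⊃ 3 = 4
¬(¬a ⊃ a) = ¬4 = 0
(((b ⊃ a) ∨ b) ⊃ (a ∨ (a ⊃ b))) ∨ ¬(¬a ⊃ a) = 3 ∨ 0 = 3
(¬(b ≡ b) ⊃ ¬(b ∨ (a ∨ b))) ∨ ((((b ⊃ a) ∨ b) ⊃ (a ∨ (a ⊃ b))) ∨ ¬(¬a ⊃ a)) = 4 ∨ 3 = 4
¬b = ¬2 = 0
a ≡ ¬b = 3 ≡ 0 = 0
a ⊃ b = 3 ⊃ 2 = 2
(a ⊃ b) ⊃ b = 2 ⊃ 2 = 4
(a ≡ ¬b) ≡ ((a ⊃ b) ⊃ b) = 0 ≡ 4 = 0
¬b = ¬2 = 0
((a ≡ ¬b) ≡ ((a ⊃ b) ⊃ b)) ⊃ ¬b = 0 ⊃ 0 = 4
b ∨ a = 2 ∨ 3 = 3
(b ∨ a) ≡ a = 3 ≡ 3 = 4
b ⊃ b = 2 ⊃ 2 = 4
((b ∨ a) ≡ a) ∨ (b ⊃ b) = 4 ∨ 4 = 4
(((a ≡ ¬b) ≡ ((a ⊃ b) ⊃ b)) ⊃ ¬b) ⊃ (((b ∨ a) ≡ a) ∨ (b ⊃ b)) = 4 ⊃ 4 = 4
((¬(b ≡ b) ⊃ ¬(b ∨ (a ∨ b))) ∨ ((((b ⊃ a) ∨ b) ⊃ (a ∨ (a ⊃ b))) ∨ ¬(¬a ⊃ a))) ≡ ((((a ≡ ¬b) ≡ ((a ⊃ b) ⊃ b)) ⊃ ¬b) ⊃ (((b ∨ a) ≡ a) ∨ (b ⊃ b))) = 4 ≡ 4 = 4

4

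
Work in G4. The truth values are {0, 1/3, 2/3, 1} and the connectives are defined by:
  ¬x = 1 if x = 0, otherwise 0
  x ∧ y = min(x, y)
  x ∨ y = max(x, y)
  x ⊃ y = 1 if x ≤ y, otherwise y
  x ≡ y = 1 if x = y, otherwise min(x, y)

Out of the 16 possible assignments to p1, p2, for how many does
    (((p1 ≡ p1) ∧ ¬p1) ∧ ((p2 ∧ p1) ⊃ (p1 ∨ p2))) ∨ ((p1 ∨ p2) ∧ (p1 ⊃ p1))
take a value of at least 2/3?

p1 = 0, p2 = 0 ↦ 1  ≥
p1 = 0, p2 = 1/3 ↦ 1  ≥
p1 = 0, p2 = 2/3 ↦ 1  ≥
p1 = 0, p2 = 1 ↦ 1  ≥
p1 = 1/3, p2 = 0 ↦ 1/3  <
p1 = 1/3, p2 = 1/3 ↦ 1/3  <
p1 = 1/3, p2 = 2/3 ↦ 2/3  ≥
p1 = 1/3, p2 = 1 ↦ 1  ≥
p1 = 2/3, p2 = 0 ↦ 2/3  ≥
p1 = 2/3, p2 = 1/3 ↦ 2/3  ≥
p1 = 2/3, p2 = 2/3 ↦ 2/3  ≥
p1 = 2/3, p2 = 1 ↦ 1  ≥
p1 = 1, p2 = 0 ↦ 1  ≥
p1 = 1, p2 = 1/3 ↦ 1  ≥
p1 = 1, p2 = 2/3 ↦ 1  ≥
p1 = 1, p2 = 1 ↦ 1  ≥
So 14 of the 16 assignments meet the threshold.

14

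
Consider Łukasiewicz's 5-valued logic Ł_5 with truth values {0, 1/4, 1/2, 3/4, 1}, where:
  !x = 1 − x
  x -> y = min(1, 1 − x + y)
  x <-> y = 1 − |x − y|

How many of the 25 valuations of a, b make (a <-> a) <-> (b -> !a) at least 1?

15

value 1: 15 assignments (counts)
value 3/4: 4 assignments
value 1/2: 3 assignments
value 1/4: 2 assignments
value 0: 1 assignment
So 15 of the 25 assignments meet the threshold.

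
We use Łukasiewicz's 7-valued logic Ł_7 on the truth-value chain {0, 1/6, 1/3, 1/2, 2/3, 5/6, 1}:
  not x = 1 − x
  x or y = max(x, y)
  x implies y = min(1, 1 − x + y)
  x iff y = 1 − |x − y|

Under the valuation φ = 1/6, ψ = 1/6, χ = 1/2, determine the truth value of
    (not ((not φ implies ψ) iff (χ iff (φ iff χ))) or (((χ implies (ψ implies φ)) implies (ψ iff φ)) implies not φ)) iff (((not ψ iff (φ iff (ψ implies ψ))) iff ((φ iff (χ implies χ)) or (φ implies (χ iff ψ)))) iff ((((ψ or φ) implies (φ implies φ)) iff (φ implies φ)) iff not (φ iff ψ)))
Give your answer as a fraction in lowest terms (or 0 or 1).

not φ = not 1/6 = 5/6
not φ implies ψ = 5/6 implies 1/6 = 1/3
φ iff χ = 1/6 iff 1/2 = 2/3
χ iff (φ iff χ) = 1/2 iff 2/3 = 5/6
(not φ implies ψ) iff (χ iff (φ iff χ)) = 1/3 iff 5/6 = 1/2
not ((not φ implies ψ) iff (χ iff (φ iff χ))) = not 1/2 = 1/2
ψ implies φ = 1/6 implies 1/6 = 1
χ implies (ψ implies φ) = 1/2 implies 1 = 1
ψ iff φ = 1/6 iff 1/6 = 1
(χ implies (ψ implies φ)) implies (ψ iff φ) = 1 implies 1 = 1
not φ = not 1/6 = 5/6
((χ implies (ψ implies φ)) implies (ψ iff φ)) implies not φ = 1 implies 5/6 = 5/6
not ((not φ implies ψ) iff (χ iff (φ iff χ))) or (((χ implies (ψ implies φ)) implies (ψ iff φ)) implies not φ) = 1/2 or 5/6 = 5/6
not ψ = not 1/6 = 5/6
ψ implies ψ = 1/6 implies 1/6 = 1
φ iff (ψ implies ψ) = 1/6 iff 1 = 1/6
not ψ iff (φ iff (ψ implies ψ)) = 5/6 iff 1/6 = 1/3
χ implies χ = 1/2 implies 1/2 = 1
φ iff (χ implies χ) = 1/6 iff 1 = 1/6
χ iff ψ = 1/2 iff 1/6 = 2/3
φ implies (χ iff ψ) = 1/6 implies 2/3 = 1
(φ iff (χ implies χ)) or (φ implies (χ iff ψ)) = 1/6 or 1 = 1
(not ψ iff (φ iff (ψ implies ψ))) iff ((φ iff (χ implies χ)) or (φ implies (χ iff ψ))) = 1/3 iff 1 = 1/3
ψ or φ = 1/6 or 1/6 = 1/6
φ implies φ = 1/6 implies 1/6 = 1
(ψ or φ) implies (φ implies φ) = 1/6 implies 1 = 1
φ implies φ = 1/6 implies 1/6 = 1
((ψ or φ) implies (φ implies φ)) iff (φ implies φ) = 1 iff 1 = 1
φ iff ψ = 1/6 iff 1/6 = 1
not (φ iff ψ) = not 1 = 0
(((ψ or φ) implies (φ implies φ)) iff (φ implies φ)) iff not (φ iff ψ) = 1 iff 0 = 0
((not ψ iff (φ iff (ψ implies ψ))) iff ((φ iff (χ implies χ)) or (φ implies (χ iff ψ)))) iff ((((ψ or φ) implies (φ implies φ)) iff (φ implies φ)) iff not (φ iff ψ)) = 1/3 iff 0 = 2/3
(not ((not φ implies ψ) iff (χ iff (φ iff χ))) or (((χ implies (ψ implies φ)) implies (ψ iff φ)) implies not φ)) iff (((not ψ iff (φ iff (ψ implies ψ))) iff ((φ iff (χ implies χ)) or (φ implies (χ iff ψ)))) iff ((((ψ or φ) implies (φ implies φ)) iff (φ implies φ)) iff not (φ iff ψ))) = 5/6 iff 2/3 = 5/6

5/6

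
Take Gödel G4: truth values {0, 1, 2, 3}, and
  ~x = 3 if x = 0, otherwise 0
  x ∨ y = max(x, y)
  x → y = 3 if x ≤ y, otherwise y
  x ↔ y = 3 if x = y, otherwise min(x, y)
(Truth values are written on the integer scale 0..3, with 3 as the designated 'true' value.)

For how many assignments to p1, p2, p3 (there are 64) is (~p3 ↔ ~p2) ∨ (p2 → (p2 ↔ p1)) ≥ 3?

value 3: 58 assignments (counts)
value 2: 1 assignment
value 1: 2 assignments
value 0: 3 assignments
So 58 of the 64 assignments meet the threshold.

58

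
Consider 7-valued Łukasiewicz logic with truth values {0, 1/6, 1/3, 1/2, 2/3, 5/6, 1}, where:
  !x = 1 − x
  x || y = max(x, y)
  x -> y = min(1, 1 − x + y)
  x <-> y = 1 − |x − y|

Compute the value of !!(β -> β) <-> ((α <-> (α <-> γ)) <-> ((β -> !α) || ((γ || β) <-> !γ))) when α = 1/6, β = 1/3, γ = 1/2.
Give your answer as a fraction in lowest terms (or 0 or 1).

β -> β = 1/3 -> 1/3 = 1
!(β -> β) = !1 = 0
!!(β -> β) = !0 = 1
α <-> γ = 1/6 <-> 1/2 = 2/3
α <-> (α <-> γ) = 1/6 <-> 2/3 = 1/2
!α = !1/6 = 5/6
β -> !α = 1/3 -> 5/6 = 1
γ || β = 1/2 || 1/3 = 1/2
!γ = !1/2 = 1/2
(γ || β) <-> !γ = 1/2 <-> 1/2 = 1
(β -> !α) || ((γ || β) <-> !γ) = 1 || 1 = 1
(α <-> (α <-> γ)) <-> ((β -> !α) || ((γ || β) <-> !γ)) = 1/2 <-> 1 = 1/2
!!(β -> β) <-> ((α <-> (α <-> γ)) <-> ((β -> !α) || ((γ || β) <-> !γ))) = 1 <-> 1/2 = 1/2

1/2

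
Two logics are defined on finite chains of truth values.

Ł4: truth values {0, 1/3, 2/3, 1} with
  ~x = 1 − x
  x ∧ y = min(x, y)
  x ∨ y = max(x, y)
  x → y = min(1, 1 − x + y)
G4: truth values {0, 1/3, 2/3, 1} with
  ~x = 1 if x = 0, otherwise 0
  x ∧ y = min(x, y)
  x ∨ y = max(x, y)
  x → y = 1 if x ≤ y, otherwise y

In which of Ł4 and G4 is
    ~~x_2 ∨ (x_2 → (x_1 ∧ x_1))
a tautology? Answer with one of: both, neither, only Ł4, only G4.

In Ł4: at x_1 = 0, x_2 = 1/3 the value is 2/3 — not a tautology.
In G4: every assignment gives 1 — tautology.

only G4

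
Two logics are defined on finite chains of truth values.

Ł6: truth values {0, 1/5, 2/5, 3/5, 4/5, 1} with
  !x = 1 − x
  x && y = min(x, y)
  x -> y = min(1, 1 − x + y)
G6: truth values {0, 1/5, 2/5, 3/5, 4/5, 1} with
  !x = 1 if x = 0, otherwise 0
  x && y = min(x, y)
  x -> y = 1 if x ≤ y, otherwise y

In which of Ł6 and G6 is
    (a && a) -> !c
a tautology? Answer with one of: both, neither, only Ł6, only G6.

neither

In Ł6: at a = 1/5, c = 1 the value is 4/5 — not a tautology.
In G6: at a = 1/5, c = 1/5 the value is 0 — not a tautology.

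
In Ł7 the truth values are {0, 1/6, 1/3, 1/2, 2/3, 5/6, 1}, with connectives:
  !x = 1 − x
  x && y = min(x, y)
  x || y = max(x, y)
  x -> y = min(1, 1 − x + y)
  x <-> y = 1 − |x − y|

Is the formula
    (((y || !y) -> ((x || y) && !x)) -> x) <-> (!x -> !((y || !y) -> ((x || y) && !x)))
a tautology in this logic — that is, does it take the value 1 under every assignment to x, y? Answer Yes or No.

Yes

At x = 0, y = 1/6, for instance:
!y = !1/6 = 5/6
y || !y = 1/6 || 5/6 = 5/6
x || y = 0 || 1/6 = 1/6
!x = !0 = 1
(x || y) && !x = 1/6 && 1 = 1/6
(y || !y) -> ((x || y) && !x) = 5/6 -> 1/6 = 1/3
((y || !y) -> ((x || y) && !x)) -> x = 1/3 -> 0 = 2/3
!x = !0 = 1
!((y || !y) -> ((x || y) && !x)) = !1/3 = 2/3
!x -> !((y || !y) -> ((x || y) && !x)) = 1 -> 2/3 = 2/3
(((y || !y) -> ((x || y) && !x)) -> x) <-> (!x -> !((y || !y) -> ((x || y) && !x))) = 2/3 <-> 2/3 = 1
and checking the remaining 48 assignments likewise gives ≥ 1 in every case.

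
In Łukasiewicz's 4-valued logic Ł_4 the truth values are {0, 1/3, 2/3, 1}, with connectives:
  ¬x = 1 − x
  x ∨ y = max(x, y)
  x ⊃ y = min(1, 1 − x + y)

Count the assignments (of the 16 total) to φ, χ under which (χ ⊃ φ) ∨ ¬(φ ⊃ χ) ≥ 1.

10

φ = 0, χ = 0 ↦ 1  ≥
φ = 0, χ = 1/3 ↦ 2/3  <
φ = 0, χ = 2/3 ↦ 1/3  <
φ = 0, χ = 1 ↦ 0  <
φ = 1/3, χ = 0 ↦ 1  ≥
φ = 1/3, χ = 1/3 ↦ 1  ≥
φ = 1/3, χ = 2/3 ↦ 2/3  <
φ = 1/3, χ = 1 ↦ 1/3  <
φ = 2/3, χ = 0 ↦ 1  ≥
φ = 2/3, χ = 1/3 ↦ 1  ≥
φ = 2/3, χ = 2/3 ↦ 1  ≥
φ = 2/3, χ = 1 ↦ 2/3  <
φ = 1, χ = 0 ↦ 1  ≥
φ = 1, χ = 1/3 ↦ 1  ≥
φ = 1, χ = 2/3 ↦ 1  ≥
φ = 1, χ = 1 ↦ 1  ≥
So 10 of the 16 assignments meet the threshold.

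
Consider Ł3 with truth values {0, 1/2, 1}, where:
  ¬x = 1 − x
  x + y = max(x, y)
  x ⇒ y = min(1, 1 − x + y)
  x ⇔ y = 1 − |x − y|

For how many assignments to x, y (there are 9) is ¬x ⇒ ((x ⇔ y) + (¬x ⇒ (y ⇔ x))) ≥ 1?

x = 0, y = 0 ↦ 1  ≥
x = 0, y = 1/2 ↦ 1/2  <
x = 0, y = 1 ↦ 0  <
x = 1/2, y = 0 ↦ 1  ≥
x = 1/2, y = 1/2 ↦ 1  ≥
x = 1/2, y = 1 ↦ 1  ≥
x = 1, y = 0 ↦ 1  ≥
x = 1, y = 1/2 ↦ 1  ≥
x = 1, y = 1 ↦ 1  ≥
So 7 of the 9 assignments meet the threshold.

7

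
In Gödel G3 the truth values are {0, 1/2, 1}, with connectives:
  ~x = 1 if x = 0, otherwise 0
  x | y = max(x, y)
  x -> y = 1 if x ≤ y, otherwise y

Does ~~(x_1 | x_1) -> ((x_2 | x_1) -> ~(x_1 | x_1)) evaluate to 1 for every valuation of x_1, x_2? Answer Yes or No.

Counterexample: take x_1 = 1/2, x_2 = 0.
x_1 | x_1 = 1/2 | 1/2 = 1/2
~(x_1 | x_1) = ~1/2 = 0
~~(x_1 | x_1) = ~0 = 1
x_2 | x_1 = 0 | 1/2 = 1/2
x_1 | x_1 = 1/2 | 1/2 = 1/2
~(x_1 | x_1) = ~1/2 = 0
(x_2 | x_1) -> ~(x_1 | x_1) = 1/2 -> 0 = 0
~~(x_1 | x_1) -> ((x_2 | x_1) -> ~(x_1 | x_1)) = 1 -> 0 = 0
This gives 0 ≠ 1.

No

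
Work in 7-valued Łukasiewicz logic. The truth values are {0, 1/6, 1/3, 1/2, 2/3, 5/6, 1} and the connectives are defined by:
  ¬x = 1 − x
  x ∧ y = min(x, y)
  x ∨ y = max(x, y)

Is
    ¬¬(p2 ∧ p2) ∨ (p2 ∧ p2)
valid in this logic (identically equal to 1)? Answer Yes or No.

No

Counterexample: take p2 = 0.
p2 ∧ p2 = 0 ∧ 0 = 0
¬(p2 ∧ p2) = ¬0 = 1
¬¬(p2 ∧ p2) = ¬1 = 0
¬¬(p2 ∧ p2) ∨ (p2 ∧ p2) = 0 ∨ 0 = 0
This gives 0 ≠ 1.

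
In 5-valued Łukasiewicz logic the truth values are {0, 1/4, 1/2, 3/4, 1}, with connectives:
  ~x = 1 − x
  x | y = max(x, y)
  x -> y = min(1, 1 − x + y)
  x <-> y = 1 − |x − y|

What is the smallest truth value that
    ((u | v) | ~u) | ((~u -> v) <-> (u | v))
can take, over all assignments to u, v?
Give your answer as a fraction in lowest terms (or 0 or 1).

1/2

Take u = 1/2, v = 1/2:
u | v = 1/2 | 1/2 = 1/2
~u = ~1/2 = 1/2
(u | v) | ~u = 1/2 | 1/2 = 1/2
~u = ~1/2 = 1/2
~u -> v = 1/2 -> 1/2 = 1
u | v = 1/2 | 1/2 = 1/2
(~u -> v) <-> (u | v) = 1 <-> 1/2 = 1/2
((u | v) | ~u) | ((~u -> v) <-> (u | v)) = 1/2 | 1/2 = 1/2
No assignment yields a value below 1/2, so this is the minimum.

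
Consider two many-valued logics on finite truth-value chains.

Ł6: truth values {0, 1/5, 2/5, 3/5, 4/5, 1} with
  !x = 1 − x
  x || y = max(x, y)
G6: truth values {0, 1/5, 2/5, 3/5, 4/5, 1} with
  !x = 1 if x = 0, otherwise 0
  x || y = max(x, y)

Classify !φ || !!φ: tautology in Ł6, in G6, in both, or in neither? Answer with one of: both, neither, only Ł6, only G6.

In Ł6: at φ = 1/5 the value is 4/5 — not a tautology.
In G6: every assignment gives 1 — tautology.

only G6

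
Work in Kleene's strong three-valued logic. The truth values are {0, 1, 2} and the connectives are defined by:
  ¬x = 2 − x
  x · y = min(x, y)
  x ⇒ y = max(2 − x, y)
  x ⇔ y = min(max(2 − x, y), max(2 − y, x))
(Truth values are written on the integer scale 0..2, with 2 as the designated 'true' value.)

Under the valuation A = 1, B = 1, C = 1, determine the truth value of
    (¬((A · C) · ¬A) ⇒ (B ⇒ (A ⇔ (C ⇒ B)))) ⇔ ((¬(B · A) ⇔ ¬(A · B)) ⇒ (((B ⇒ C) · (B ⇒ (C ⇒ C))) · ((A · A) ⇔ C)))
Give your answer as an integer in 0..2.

A · C = 1 · 1 = 1
¬A = ¬1 = 1
(A · C) · ¬A = 1 · 1 = 1
¬((A · C) · ¬A) = ¬1 = 1
C ⇒ B = 1 ⇒ 1 = 1
A ⇔ (C ⇒ B) = 1 ⇔ 1 = 1
B ⇒ (A ⇔ (C ⇒ B)) = 1 ⇒ 1 = 1
¬((A · C) · ¬A) ⇒ (B ⇒ (A ⇔ (C ⇒ B))) = 1 ⇒ 1 = 1
B · A = 1 · 1 = 1
¬(B · A) = ¬1 = 1
A · B = 1 · 1 = 1
¬(A · B) = ¬1 = 1
¬(B · A) ⇔ ¬(A · B) = 1 ⇔ 1 = 1
B ⇒ C = 1 ⇒ 1 = 1
C ⇒ C = 1 ⇒ 1 = 1
B ⇒ (C ⇒ C) = 1 ⇒ 1 = 1
(B ⇒ C) · (B ⇒ (C ⇒ C)) = 1 · 1 = 1
A · A = 1 · 1 = 1
(A · A) ⇔ C = 1 ⇔ 1 = 1
((B ⇒ C) · (B ⇒ (C ⇒ C))) · ((A · A) ⇔ C) = 1 · 1 = 1
(¬(B · A) ⇔ ¬(A · B)) ⇒ (((B ⇒ C) · (B ⇒ (C ⇒ C))) · ((A · A) ⇔ C)) = 1 ⇒ 1 = 1
(¬((A · C) · ¬A) ⇒ (B ⇒ (A ⇔ (C ⇒ B)))) ⇔ ((¬(B · A) ⇔ ¬(A · B)) ⇒ (((B ⇒ C) · (B ⇒ (C ⇒ C))) · ((A · A) ⇔ C))) = 1 ⇔ 1 = 1

1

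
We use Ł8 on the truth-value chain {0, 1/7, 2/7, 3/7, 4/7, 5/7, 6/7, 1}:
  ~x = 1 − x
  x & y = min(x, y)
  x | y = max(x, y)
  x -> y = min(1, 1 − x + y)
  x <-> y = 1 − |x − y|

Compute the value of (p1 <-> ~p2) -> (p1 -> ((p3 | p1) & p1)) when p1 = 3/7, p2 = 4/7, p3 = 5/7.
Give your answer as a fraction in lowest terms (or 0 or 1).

1

~p2 = ~4/7 = 3/7
p1 <-> ~p2 = 3/7 <-> 3/7 = 1
p3 | p1 = 5/7 | 3/7 = 5/7
(p3 | p1) & p1 = 5/7 & 3/7 = 3/7
p1 -> ((p3 | p1) & p1) = 3/7 -> 3/7 = 1
(p1 <-> ~p2) -> (p1 -> ((p3 | p1) & p1)) = 1 -> 1 = 1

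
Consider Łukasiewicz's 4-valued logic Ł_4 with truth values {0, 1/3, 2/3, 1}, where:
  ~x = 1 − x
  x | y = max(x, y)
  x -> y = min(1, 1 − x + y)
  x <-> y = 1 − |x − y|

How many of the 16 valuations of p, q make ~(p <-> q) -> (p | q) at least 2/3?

16

p = 0, q = 0 ↦ 1  ≥
p = 0, q = 1/3 ↦ 1  ≥
p = 0, q = 2/3 ↦ 1  ≥
p = 0, q = 1 ↦ 1  ≥
p = 1/3, q = 0 ↦ 1  ≥
p = 1/3, q = 1/3 ↦ 1  ≥
p = 1/3, q = 2/3 ↦ 1  ≥
p = 1/3, q = 1 ↦ 1  ≥
p = 2/3, q = 0 ↦ 1  ≥
p = 2/3, q = 1/3 ↦ 1  ≥
p = 2/3, q = 2/3 ↦ 1  ≥
p = 2/3, q = 1 ↦ 1  ≥
p = 1, q = 0 ↦ 1  ≥
p = 1, q = 1/3 ↦ 1  ≥
p = 1, q = 2/3 ↦ 1  ≥
p = 1, q = 1 ↦ 1  ≥
So 16 of the 16 assignments meet the threshold.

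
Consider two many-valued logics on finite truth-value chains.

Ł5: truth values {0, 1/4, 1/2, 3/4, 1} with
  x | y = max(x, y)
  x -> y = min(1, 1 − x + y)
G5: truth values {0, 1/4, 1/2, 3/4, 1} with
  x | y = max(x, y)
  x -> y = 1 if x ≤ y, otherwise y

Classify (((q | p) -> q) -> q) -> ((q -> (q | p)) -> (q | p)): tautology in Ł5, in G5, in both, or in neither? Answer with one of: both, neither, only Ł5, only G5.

only Ł5

In Ł5: every assignment gives 1 — tautology.
In G5: at p = 1/4, q = 0 the value is 1/4 — not a tautology.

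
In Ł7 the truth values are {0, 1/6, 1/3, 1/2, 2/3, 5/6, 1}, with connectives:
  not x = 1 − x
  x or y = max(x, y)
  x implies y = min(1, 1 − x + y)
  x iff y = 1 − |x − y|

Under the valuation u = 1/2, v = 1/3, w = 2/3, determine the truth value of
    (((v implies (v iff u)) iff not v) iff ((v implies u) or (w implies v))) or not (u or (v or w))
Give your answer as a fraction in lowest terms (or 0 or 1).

2/3

v iff u = 1/3 iff 1/2 = 5/6
v implies (v iff u) = 1/3 implies 5/6 = 1
not v = not 1/3 = 2/3
(v implies (v iff u)) iff not v = 1 iff 2/3 = 2/3
v implies u = 1/3 implies 1/2 = 1
w implies v = 2/3 implies 1/3 = 2/3
(v implies u) or (w implies v) = 1 or 2/3 = 1
((v implies (v iff u)) iff not v) iff ((v implies u) or (w implies v)) = 2/3 iff 1 = 2/3
v or w = 1/3 or 2/3 = 2/3
u or (v or w) = 1/2 or 2/3 = 2/3
not (u or (v or w)) = not 2/3 = 1/3
(((v implies (v iff u)) iff not v) iff ((v implies u) or (w implies v))) or not (u or (v or w)) = 2/3 or 1/3 = 2/3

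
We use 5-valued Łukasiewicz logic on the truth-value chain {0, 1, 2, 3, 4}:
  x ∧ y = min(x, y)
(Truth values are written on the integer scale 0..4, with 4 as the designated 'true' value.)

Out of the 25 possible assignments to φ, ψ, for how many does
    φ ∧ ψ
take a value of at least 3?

4

value 4: 1 assignment (counts)
value 3: 3 assignments (counts)
value 2: 5 assignments
value 1: 7 assignments
value 0: 9 assignments
So 4 of the 25 assignments meet the threshold.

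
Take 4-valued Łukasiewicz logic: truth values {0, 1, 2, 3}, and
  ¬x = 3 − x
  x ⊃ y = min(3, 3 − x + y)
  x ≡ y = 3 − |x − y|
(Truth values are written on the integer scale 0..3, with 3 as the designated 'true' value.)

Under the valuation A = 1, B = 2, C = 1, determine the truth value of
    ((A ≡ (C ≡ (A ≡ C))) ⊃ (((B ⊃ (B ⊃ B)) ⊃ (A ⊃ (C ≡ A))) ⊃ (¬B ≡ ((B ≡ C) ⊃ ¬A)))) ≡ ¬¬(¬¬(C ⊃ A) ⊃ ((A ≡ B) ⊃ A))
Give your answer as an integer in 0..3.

A ≡ C = 1 ≡ 1 = 3
C ≡ (A ≡ C) = 1 ≡ 3 = 1
A ≡ (C ≡ (A ≡ C)) = 1 ≡ 1 = 3
B ⊃ B = 2 ⊃ 2 = 3
B ⊃ (B ⊃ B) = 2 ⊃ 3 = 3
C ≡ A = 1 ≡ 1 = 3
A ⊃ (C ≡ A) = 1 ⊃ 3 = 3
(B ⊃ (B ⊃ B)) ⊃ (A ⊃ (C ≡ A)) = 3 ⊃ 3 = 3
¬B = ¬2 = 1
B ≡ C = 2 ≡ 1 = 2
¬A = ¬1 = 2
(B ≡ C) ⊃ ¬A = 2 ⊃ 2 = 3
¬B ≡ ((B ≡ C) ⊃ ¬A) = 1 ≡ 3 = 1
((B ⊃ (B ⊃ B)) ⊃ (A ⊃ (C ≡ A))) ⊃ (¬B ≡ ((B ≡ C) ⊃ ¬A)) = 3 ⊃ 1 = 1
(A ≡ (C ≡ (A ≡ C))) ⊃ (((B ⊃ (B ⊃ B)) ⊃ (A ⊃ (C ≡ A))) ⊃ (¬B ≡ ((B ≡ C) ⊃ ¬A))) = 3 ⊃ 1 = 1
C ⊃ A = 1 ⊃ 1 = 3
¬(C ⊃ A) = ¬3 = 0
¬¬(C ⊃ A) = ¬0 = 3
A ≡ B = 1 ≡ 2 = 2
(A ≡ B) ⊃ A = 2 ⊃ 1 = 2
¬¬(C ⊃ A) ⊃ ((A ≡ B) ⊃ A) = 3 ⊃ 2 = 2
¬(¬¬(C ⊃ A) ⊃ ((A ≡ B) ⊃ A)) = ¬2 = 1
¬¬(¬¬(C ⊃ A) ⊃ ((A ≡ B) ⊃ A)) = ¬1 = 2
((A ≡ (C ≡ (A ≡ C))) ⊃ (((B ⊃ (B ⊃ B)) ⊃ (A ⊃ (C ≡ A))) ⊃ (¬B ≡ ((B ≡ C) ⊃ ¬A)))) ≡ ¬¬(¬¬(C ⊃ A) ⊃ ((A ≡ B) ⊃ A)) = 1 ≡ 2 = 2

2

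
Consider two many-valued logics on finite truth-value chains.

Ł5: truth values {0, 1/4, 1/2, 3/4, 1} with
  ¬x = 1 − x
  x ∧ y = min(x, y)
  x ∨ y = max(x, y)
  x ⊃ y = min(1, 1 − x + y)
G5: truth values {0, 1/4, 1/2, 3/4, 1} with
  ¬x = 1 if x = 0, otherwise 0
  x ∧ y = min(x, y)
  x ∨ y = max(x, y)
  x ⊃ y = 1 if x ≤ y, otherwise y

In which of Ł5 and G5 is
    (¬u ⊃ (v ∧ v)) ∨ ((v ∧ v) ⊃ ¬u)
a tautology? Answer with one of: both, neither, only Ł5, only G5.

both

In Ł5: every assignment gives 1 — tautology.
In G5: every assignment gives 1 — tautology.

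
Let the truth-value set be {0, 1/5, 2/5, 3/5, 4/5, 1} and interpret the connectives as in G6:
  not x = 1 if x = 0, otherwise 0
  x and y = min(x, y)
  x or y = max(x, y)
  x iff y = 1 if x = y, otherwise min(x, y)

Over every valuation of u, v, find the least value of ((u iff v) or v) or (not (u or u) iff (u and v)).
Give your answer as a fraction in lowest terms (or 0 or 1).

1/5

Take u = 0, v = 1/5:
u iff v = 0 iff 1/5 = 0
(u iff v) or v = 0 or 1/5 = 1/5
u or u = 0 or 0 = 0
not (u or u) = not 0 = 1
u and v = 0 and 1/5 = 0
not (u or u) iff (u and v) = 1 iff 0 = 0
((u iff v) or v) or (not (u or u) iff (u and v)) = 1/5 or 0 = 1/5
No assignment yields a value below 1/5, so this is the minimum.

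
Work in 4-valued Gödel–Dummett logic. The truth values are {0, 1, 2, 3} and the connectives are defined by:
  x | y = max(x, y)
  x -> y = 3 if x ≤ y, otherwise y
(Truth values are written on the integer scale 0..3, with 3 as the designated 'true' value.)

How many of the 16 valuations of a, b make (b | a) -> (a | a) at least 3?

10

a = 0, b = 0 ↦ 3  ≥
a = 0, b = 1 ↦ 0  <
a = 0, b = 2 ↦ 0  <
a = 0, b = 3 ↦ 0  <
a = 1, b = 0 ↦ 3  ≥
a = 1, b = 1 ↦ 3  ≥
a = 1, b = 2 ↦ 1  <
a = 1, b = 3 ↦ 1  <
a = 2, b = 0 ↦ 3  ≥
a = 2, b = 1 ↦ 3  ≥
a = 2, b = 2 ↦ 3  ≥
a = 2, b = 3 ↦ 2  <
a = 3, b = 0 ↦ 3  ≥
a = 3, b = 1 ↦ 3  ≥
a = 3, b = 2 ↦ 3  ≥
a = 3, b = 3 ↦ 3  ≥
So 10 of the 16 assignments meet the threshold.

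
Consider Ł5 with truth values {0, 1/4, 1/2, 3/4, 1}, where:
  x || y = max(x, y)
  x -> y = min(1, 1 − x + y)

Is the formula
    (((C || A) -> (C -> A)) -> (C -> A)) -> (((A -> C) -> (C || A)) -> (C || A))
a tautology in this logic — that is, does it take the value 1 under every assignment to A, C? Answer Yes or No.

No

Counterexample: take A = 1/4, C = 0.
C || A = 0 || 1/4 = 1/4
C -> A = 0 -> 1/4 = 1
(C || A) -> (C -> A) = 1/4 -> 1 = 1
C -> A = 0 -> 1/4 = 1
((C || A) -> (C -> A)) -> (C -> A) = 1 -> 1 = 1
A -> C = 1/4 -> 0 = 3/4
C || A = 0 || 1/4 = 1/4
(A -> C) -> (C || A) = 3/4 -> 1/4 = 1/2
C || A = 0 || 1/4 = 1/4
((A -> C) -> (C || A)) -> (C || A) = 1/2 -> 1/4 = 3/4
(((C || A) -> (C -> A)) -> (C -> A)) -> (((A -> C) -> (C || A)) -> (C || A)) = 1 -> 3/4 = 3/4
This gives 3/4 ≠ 1.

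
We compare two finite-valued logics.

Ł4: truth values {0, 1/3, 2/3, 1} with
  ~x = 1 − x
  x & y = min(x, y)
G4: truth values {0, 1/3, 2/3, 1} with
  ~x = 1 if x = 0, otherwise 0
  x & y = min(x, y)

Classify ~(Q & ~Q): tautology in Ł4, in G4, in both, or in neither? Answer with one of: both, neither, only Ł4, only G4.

In Ł4: at Q = 1/3 the value is 2/3 — not a tautology.
In G4: every assignment gives 1 — tautology.

only G4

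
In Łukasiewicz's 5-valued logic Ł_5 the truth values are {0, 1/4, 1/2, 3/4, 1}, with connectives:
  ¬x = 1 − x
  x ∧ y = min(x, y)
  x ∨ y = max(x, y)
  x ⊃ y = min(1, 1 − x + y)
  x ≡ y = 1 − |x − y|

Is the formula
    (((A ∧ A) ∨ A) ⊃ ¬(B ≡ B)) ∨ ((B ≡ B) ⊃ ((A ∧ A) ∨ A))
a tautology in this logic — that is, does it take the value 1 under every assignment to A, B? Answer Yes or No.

No

Counterexample: take A = 1/4, B = 0.
A ∧ A = 1/4 ∧ 1/4 = 1/4
(A ∧ A) ∨ A = 1/4 ∨ 1/4 = 1/4
B ≡ B = 0 ≡ 0 = 1
¬(B ≡ B) = ¬1 = 0
((A ∧ A) ∨ A) ⊃ ¬(B ≡ B) = 1/4 ⊃ 0 = 3/4
B ≡ B = 0 ≡ 0 = 1
A ∧ A = 1/4 ∧ 1/4 = 1/4
(A ∧ A) ∨ A = 1/4 ∨ 1/4 = 1/4
(B ≡ B) ⊃ ((A ∧ A) ∨ A) = 1 ⊃ 1/4 = 1/4
(((A ∧ A) ∨ A) ⊃ ¬(B ≡ B)) ∨ ((B ≡ B) ⊃ ((A ∧ A) ∨ A)) = 3/4 ∨ 1/4 = 3/4
This gives 3/4 ≠ 1.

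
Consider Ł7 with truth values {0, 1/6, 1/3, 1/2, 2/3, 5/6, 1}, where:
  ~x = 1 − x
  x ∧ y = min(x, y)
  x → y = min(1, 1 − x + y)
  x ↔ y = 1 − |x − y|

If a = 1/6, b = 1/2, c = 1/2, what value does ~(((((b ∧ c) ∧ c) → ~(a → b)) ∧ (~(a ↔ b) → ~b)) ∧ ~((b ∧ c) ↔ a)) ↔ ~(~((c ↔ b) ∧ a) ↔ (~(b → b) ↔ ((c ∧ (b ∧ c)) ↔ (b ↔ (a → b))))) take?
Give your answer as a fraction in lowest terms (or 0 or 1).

b ∧ c = 1/2 ∧ 1/2 = 1/2
(b ∧ c) ∧ c = 1/2 ∧ 1/2 = 1/2
a → b = 1/6 → 1/2 = 1
~(a → b) = ~1 = 0
((b ∧ c) ∧ c) → ~(a → b) = 1/2 → 0 = 1/2
a ↔ b = 1/6 ↔ 1/2 = 2/3
~(a ↔ b) = ~2/3 = 1/3
~b = ~1/2 = 1/2
~(a ↔ b) → ~b = 1/3 → 1/2 = 1
(((b ∧ c) ∧ c) → ~(a → b)) ∧ (~(a ↔ b) → ~b) = 1/2 ∧ 1 = 1/2
b ∧ c = 1/2 ∧ 1/2 = 1/2
(b ∧ c) ↔ a = 1/2 ↔ 1/6 = 2/3
~((b ∧ c) ↔ a) = ~2/3 = 1/3
((((b ∧ c) ∧ c) → ~(a → b)) ∧ (~(a ↔ b) → ~b)) ∧ ~((b ∧ c) ↔ a) = 1/2 ∧ 1/3 = 1/3
~(((((b ∧ c) ∧ c) → ~(a → b)) ∧ (~(a ↔ b) → ~b)) ∧ ~((b ∧ c) ↔ a)) = ~1/3 = 2/3
c ↔ b = 1/2 ↔ 1/2 = 1
(c ↔ b) ∧ a = 1 ∧ 1/6 = 1/6
~((c ↔ b) ∧ a) = ~1/6 = 5/6
b → b = 1/2 → 1/2 = 1
~(b → b) = ~1 = 0
b ∧ c = 1/2 ∧ 1/2 = 1/2
c ∧ (b ∧ c) = 1/2 ∧ 1/2 = 1/2
a → b = 1/6 → 1/2 = 1
b ↔ (a → b) = 1/2 ↔ 1 = 1/2
(c ∧ (b ∧ c)) ↔ (b ↔ (a → b)) = 1/2 ↔ 1/2 = 1
~(b → b) ↔ ((c ∧ (b ∧ c)) ↔ (b ↔ (a → b))) = 0 ↔ 1 = 0
~((c ↔ b) ∧ a) ↔ (~(b → b) ↔ ((c ∧ (b ∧ c)) ↔ (b ↔ (a → b)))) = 5/6 ↔ 0 = 1/6
~(~((c ↔ b) ∧ a) ↔ (~(b → b) ↔ ((c ∧ (b ∧ c)) ↔ (b ↔ (a → b))))) = ~1/6 = 5/6
~(((((b ∧ c) ∧ c) → ~(a → b)) ∧ (~(a ↔ b) → ~b)) ∧ ~((b ∧ c) ↔ a)) ↔ ~(~((c ↔ b) ∧ a) ↔ (~(b → b) ↔ ((c ∧ (b ∧ c)) ↔ (b ↔ (a → b))))) = 2/3 ↔ 5/6 = 5/6

5/6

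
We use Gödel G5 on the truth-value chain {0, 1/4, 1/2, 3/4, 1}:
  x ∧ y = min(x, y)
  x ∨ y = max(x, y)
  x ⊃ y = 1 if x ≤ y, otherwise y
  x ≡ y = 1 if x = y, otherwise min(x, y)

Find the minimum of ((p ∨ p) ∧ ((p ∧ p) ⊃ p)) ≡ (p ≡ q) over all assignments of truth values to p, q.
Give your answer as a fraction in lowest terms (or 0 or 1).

Take p = 0, q = 0:
p ∨ p = 0 ∨ 0 = 0
p ∧ p = 0 ∧ 0 = 0
(p ∧ p) ⊃ p = 0 ⊃ 0 = 1
(p ∨ p) ∧ ((p ∧ p) ⊃ p) = 0 ∧ 1 = 0
p ≡ q = 0 ≡ 0 = 1
((p ∨ p) ∧ ((p ∧ p) ⊃ p)) ≡ (p ≡ q) = 0 ≡ 1 = 0
No assignment yields a value below 0, so this is the minimum.

0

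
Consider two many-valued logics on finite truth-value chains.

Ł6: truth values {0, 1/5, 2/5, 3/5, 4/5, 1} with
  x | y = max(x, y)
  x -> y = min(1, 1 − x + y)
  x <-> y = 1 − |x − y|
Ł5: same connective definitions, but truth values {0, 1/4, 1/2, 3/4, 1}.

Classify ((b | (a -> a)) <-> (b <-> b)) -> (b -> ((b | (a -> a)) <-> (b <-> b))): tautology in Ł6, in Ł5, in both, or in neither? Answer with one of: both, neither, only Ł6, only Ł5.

In Ł6: every assignment gives 1 — tautology.
In Ł5: every assignment gives 1 — tautology.

both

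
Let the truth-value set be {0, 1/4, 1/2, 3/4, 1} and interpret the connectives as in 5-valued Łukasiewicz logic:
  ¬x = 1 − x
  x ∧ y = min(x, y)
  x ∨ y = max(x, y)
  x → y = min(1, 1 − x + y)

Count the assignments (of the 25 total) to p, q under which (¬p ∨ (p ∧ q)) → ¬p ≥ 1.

value 1: 18 assignments (counts)
value 3/4: 2 assignments
value 1/2: 3 assignments
value 1/4: 1 assignment
value 0: 1 assignment
So 18 of the 25 assignments meet the threshold.

18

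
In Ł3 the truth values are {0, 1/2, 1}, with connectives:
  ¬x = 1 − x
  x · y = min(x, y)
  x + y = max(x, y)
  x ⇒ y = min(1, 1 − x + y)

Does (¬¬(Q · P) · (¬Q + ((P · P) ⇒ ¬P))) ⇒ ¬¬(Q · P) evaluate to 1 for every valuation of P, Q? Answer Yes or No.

P = 0, Q = 0 ↦ 1
P = 0, Q = 1/2 ↦ 1
P = 0, Q = 1 ↦ 1
P = 1/2, Q = 0 ↦ 1
P = 1/2, Q = 1/2 ↦ 1
P = 1/2, Q = 1 ↦ 1
P = 1, Q = 0 ↦ 1
P = 1, Q = 1/2 ↦ 1
P = 1, Q = 1 ↦ 1
Every assignment gives a value ≥ 1.

Yes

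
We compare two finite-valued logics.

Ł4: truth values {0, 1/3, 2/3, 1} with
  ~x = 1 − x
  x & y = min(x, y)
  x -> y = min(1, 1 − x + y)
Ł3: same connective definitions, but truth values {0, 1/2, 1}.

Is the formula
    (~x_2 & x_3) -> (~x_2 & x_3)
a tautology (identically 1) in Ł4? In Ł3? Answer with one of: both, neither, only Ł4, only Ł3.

both

In Ł4: every assignment gives 1 — tautology.
In Ł3: every assignment gives 1 — tautology.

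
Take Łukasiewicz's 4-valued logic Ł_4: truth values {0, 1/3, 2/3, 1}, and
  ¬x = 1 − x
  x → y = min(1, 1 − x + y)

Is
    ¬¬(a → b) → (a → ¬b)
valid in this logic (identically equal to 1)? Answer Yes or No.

Counterexample: take a = 1/3, b = 1.
a → b = 1/3 → 1 = 1
¬(a → b) = ¬1 = 0
¬¬(a → b) = ¬0 = 1
¬b = ¬1 = 0
a → ¬b = 1/3 → 0 = 2/3
¬¬(a → b) → (a → ¬b) = 1 → 2/3 = 2/3
This gives 2/3 ≠ 1.

No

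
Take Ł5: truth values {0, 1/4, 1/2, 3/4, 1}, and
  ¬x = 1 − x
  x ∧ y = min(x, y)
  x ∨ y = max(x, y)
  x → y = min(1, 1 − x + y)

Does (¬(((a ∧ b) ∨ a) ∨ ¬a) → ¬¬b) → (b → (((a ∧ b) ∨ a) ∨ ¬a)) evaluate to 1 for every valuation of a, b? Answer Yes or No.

Counterexample: take a = 1/4, b = 1.
a ∧ b = 1/4 ∧ 1 = 1/4
(a ∧ b) ∨ a = 1/4 ∨ 1/4 = 1/4
¬a = ¬1/4 = 3/4
((a ∧ b) ∨ a) ∨ ¬a = 1/4 ∨ 3/4 = 3/4
¬(((a ∧ b) ∨ a) ∨ ¬a) = ¬3/4 = 1/4
¬b = ¬1 = 0
¬¬b = ¬0 = 1
¬(((a ∧ b) ∨ a) ∨ ¬a) → ¬¬b = 1/4 → 1 = 1
a ∧ b = 1/4 ∧ 1 = 1/4
(a ∧ b) ∨ a = 1/4 ∨ 1/4 = 1/4
¬a = ¬1/4 = 3/4
((a ∧ b) ∨ a) ∨ ¬a = 1/4 ∨ 3/4 = 3/4
b → (((a ∧ b) ∨ a) ∨ ¬a) = 1 → 3/4 = 3/4
(¬(((a ∧ b) ∨ a) ∨ ¬a) → ¬¬b) → (b → (((a ∧ b) ∨ a) ∨ ¬a)) = 1 → 3/4 = 3/4
This gives 3/4 ≠ 1.

No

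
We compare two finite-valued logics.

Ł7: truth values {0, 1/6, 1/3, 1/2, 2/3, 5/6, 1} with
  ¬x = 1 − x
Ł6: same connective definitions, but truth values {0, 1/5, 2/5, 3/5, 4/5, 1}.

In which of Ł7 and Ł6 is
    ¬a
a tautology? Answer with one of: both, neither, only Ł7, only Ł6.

In Ł7: at a = 1/6 the value is 5/6 — not a tautology.
In Ł6: at a = 1/5 the value is 4/5 — not a tautology.

neither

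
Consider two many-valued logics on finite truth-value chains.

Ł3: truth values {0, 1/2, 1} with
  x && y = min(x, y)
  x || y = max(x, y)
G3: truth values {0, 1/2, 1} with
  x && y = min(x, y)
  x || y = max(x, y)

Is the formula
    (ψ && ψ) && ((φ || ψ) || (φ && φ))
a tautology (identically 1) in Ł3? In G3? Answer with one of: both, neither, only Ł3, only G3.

neither

In Ł3: at φ = 0, ψ = 0 the value is 0 — not a tautology.
In G3: at φ = 0, ψ = 0 the value is 0 — not a tautology.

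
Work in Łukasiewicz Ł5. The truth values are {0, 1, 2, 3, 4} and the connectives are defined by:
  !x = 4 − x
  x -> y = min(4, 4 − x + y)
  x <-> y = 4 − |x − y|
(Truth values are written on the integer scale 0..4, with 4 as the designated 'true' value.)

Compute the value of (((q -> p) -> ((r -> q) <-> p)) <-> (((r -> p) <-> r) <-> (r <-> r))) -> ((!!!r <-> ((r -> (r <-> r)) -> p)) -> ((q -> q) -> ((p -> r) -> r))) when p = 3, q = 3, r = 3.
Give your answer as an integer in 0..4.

q -> p = 3 -> 3 = 4
r -> q = 3 -> 3 = 4
(r -> q) <-> p = 4 <-> 3 = 3
(q -> p) -> ((r -> q) <-> p) = 4 -> 3 = 3
r -> p = 3 -> 3 = 4
(r -> p) <-> r = 4 <-> 3 = 3
r <-> r = 3 <-> 3 = 4
((r -> p) <-> r) <-> (r <-> r) = 3 <-> 4 = 3
((q -> p) -> ((r -> q) <-> p)) <-> (((r -> p) <-> r) <-> (r <-> r)) = 3 <-> 3 = 4
!r = !3 = 1
!!r = !1 = 3
!!!r = !3 = 1
r <-> r = 3 <-> 3 = 4
r -> (r <-> r) = 3 -> 4 = 4
(r -> (r <-> r)) -> p = 4 -> 3 = 3
!!!r <-> ((r -> (r <-> r)) -> p) = 1 <-> 3 = 2
q -> q = 3 -> 3 = 4
p -> r = 3 -> 3 = 4
(p -> r) -> r = 4 -> 3 = 3
(q -> q) -> ((p -> r) -> r) = 4 -> 3 = 3
(!!!r <-> ((r -> (r <-> r)) -> p)) -> ((q -> q) -> ((p -> r) -> r)) = 2 -> 3 = 4
(((q -> p) -> ((r -> q) <-> p)) <-> (((r -> p) <-> r) <-> (r <-> r))) -> ((!!!r <-> ((r -> (r <-> r)) -> p)) -> ((q -> q) -> ((p -> r) -> r))) = 4 -> 4 = 4

4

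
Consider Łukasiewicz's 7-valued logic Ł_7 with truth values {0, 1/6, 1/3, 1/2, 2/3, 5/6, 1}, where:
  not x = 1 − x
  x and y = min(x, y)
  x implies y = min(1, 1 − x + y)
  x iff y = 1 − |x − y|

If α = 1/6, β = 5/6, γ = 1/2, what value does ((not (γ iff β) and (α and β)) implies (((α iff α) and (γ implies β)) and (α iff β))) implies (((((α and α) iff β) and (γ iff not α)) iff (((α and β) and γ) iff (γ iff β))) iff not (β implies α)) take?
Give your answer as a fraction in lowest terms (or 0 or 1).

5/6

γ iff β = 1/2 iff 5/6 = 2/3
not (γ iff β) = not 2/3 = 1/3
α and β = 1/6 and 5/6 = 1/6
not (γ iff β) and (α and β) = 1/3 and 1/6 = 1/6
α iff α = 1/6 iff 1/6 = 1
γ implies β = 1/2 implies 5/6 = 1
(α iff α) and (γ implies β) = 1 and 1 = 1
α iff β = 1/6 iff 5/6 = 1/3
((α iff α) and (γ implies β)) and (α iff β) = 1 and 1/3 = 1/3
(not (γ iff β) and (α and β)) implies (((α iff α) and (γ implies β)) and (α iff β)) = 1/6 implies 1/3 = 1
α and α = 1/6 and 1/6 = 1/6
(α and α) iff β = 1/6 iff 5/6 = 1/3
not α = not 1/6 = 5/6
γ iff not α = 1/2 iff 5/6 = 2/3
((α and α) iff β) and (γ iff not α) = 1/3 and 2/3 = 1/3
α and β = 1/6 and 5/6 = 1/6
(α and β) and γ = 1/6 and 1/2 = 1/6
γ iff β = 1/2 iff 5/6 = 2/3
((α and β) and γ) iff (γ iff β) = 1/6 iff 2/3 = 1/2
(((α and α) iff β) and (γ iff not α)) iff (((α and β) and γ) iff (γ iff β)) = 1/3 iff 1/2 = 5/6
β implies α = 5/6 implies 1/6 = 1/3
not (β implies α) = not 1/3 = 2/3
((((α and α) iff β) and (γ iff not α)) iff (((α and β) and γ) iff (γ iff β))) iff not (β implies α) = 5/6 iff 2/3 = 5/6
((not (γ iff β) and (α and β)) implies (((α iff α) and (γ implies β)) and (α iff β))) implies (((((α and α) iff β) and (γ iff not α)) iff (((α and β) and γ) iff (γ iff β))) iff not (β implies α)) = 1 implies 5/6 = 5/6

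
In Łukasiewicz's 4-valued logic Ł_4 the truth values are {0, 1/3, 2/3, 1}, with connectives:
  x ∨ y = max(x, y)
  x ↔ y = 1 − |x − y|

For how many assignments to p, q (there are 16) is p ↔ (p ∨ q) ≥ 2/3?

p = 0, q = 0 ↦ 1  ≥
p = 0, q = 1/3 ↦ 2/3  ≥
p = 0, q = 2/3 ↦ 1/3  <
p = 0, q = 1 ↦ 0  <
p = 1/3, q = 0 ↦ 1  ≥
p = 1/3, q = 1/3 ↦ 1  ≥
p = 1/3, q = 2/3 ↦ 2/3  ≥
p = 1/3, q = 1 ↦ 1/3  <
p = 2/3, q = 0 ↦ 1  ≥
p = 2/3, q = 1/3 ↦ 1  ≥
p = 2/3, q = 2/3 ↦ 1  ≥
p = 2/3, q = 1 ↦ 2/3  ≥
p = 1, q = 0 ↦ 1  ≥
p = 1, q = 1/3 ↦ 1  ≥
p = 1, q = 2/3 ↦ 1  ≥
p = 1, q = 1 ↦ 1  ≥
So 13 of the 16 assignments meet the threshold.

13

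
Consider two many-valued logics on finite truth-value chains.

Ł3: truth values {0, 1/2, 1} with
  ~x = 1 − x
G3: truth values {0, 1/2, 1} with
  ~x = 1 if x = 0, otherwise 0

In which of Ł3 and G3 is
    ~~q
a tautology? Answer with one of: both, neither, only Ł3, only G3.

neither

In Ł3: at q = 0 the value is 0 — not a tautology.
In G3: at q = 0 the value is 0 — not a tautology.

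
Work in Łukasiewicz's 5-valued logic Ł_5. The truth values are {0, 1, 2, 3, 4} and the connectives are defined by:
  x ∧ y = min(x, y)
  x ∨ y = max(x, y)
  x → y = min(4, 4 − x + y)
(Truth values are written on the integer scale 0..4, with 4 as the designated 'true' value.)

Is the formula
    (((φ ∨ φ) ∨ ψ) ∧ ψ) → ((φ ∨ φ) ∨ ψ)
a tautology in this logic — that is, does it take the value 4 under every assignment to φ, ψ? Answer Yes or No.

Yes

At φ = 1, ψ = 4, for instance:
φ ∨ φ = 1 ∨ 1 = 1
(φ ∨ φ) ∨ ψ = 1 ∨ 4 = 4
((φ ∨ φ) ∨ ψ) ∧ ψ = 4 ∧ 4 = 4
(((φ ∨ φ) ∨ ψ) ∧ ψ) → ((φ ∨ φ) ∨ ψ) = 4 → 4 = 4
and checking the remaining 24 assignments likewise gives ≥ 4 in every case.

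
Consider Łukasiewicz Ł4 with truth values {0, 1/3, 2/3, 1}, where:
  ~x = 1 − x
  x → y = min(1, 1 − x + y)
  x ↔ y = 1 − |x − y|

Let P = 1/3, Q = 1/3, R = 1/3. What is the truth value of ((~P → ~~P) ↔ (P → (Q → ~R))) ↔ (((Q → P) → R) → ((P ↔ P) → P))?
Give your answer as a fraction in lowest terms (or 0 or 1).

~P = ~1/3 = 2/3
~P = ~1/3 = 2/3
~~P = ~2/3 = 1/3
~P → ~~P = 2/3 → 1/3 = 2/3
~R = ~1/3 = 2/3
Q → ~R = 1/3 → 2/3 = 1
P → (Q → ~R) = 1/3 → 1 = 1
(~P → ~~P) ↔ (P → (Q → ~R)) = 2/3 ↔ 1 = 2/3
Q → P = 1/3 → 1/3 = 1
(Q → P) → R = 1 → 1/3 = 1/3
P ↔ P = 1/3 ↔ 1/3 = 1
(P ↔ P) → P = 1 → 1/3 = 1/3
((Q → P) → R) → ((P ↔ P) → P) = 1/3 → 1/3 = 1
((~P → ~~P) ↔ (P → (Q → ~R))) ↔ (((Q → P) → R) → ((P ↔ P) → P)) = 2/3 ↔ 1 = 2/3

2/3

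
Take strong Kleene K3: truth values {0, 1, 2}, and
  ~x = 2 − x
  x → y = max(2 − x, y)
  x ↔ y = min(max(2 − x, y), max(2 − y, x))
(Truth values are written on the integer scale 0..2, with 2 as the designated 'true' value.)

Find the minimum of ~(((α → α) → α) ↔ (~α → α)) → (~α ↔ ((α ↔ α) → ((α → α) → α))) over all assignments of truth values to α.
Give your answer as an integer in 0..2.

1

Take α = 1:
α → α = 1 → 1 = 1
(α → α) → α = 1 → 1 = 1
~α = ~1 = 1
~α → α = 1 → 1 = 1
((α → α) → α) ↔ (~α → α) = 1 ↔ 1 = 1
~(((α → α) → α) ↔ (~α → α)) = ~1 = 1
~α = ~1 = 1
α ↔ α = 1 ↔ 1 = 1
α → α = 1 → 1 = 1
(α → α) → α = 1 → 1 = 1
(α ↔ α) → ((α → α) → α) = 1 → 1 = 1
~α ↔ ((α ↔ α) → ((α → α) → α)) = 1 ↔ 1 = 1
~(((α → α) → α) ↔ (~α → α)) → (~α ↔ ((α ↔ α) → ((α → α) → α))) = 1 → 1 = 1
No assignment yields a value below 1, so this is the minimum.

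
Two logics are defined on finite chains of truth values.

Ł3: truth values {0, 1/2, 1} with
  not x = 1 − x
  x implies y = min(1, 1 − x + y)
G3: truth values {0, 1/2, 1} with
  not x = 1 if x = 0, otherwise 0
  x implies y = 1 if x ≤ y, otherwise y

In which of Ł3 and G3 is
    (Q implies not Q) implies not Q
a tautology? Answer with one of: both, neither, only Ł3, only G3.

only G3

In Ł3: at Q = 1/2 the value is 1/2 — not a tautology.
In G3: every assignment gives 1 — tautology.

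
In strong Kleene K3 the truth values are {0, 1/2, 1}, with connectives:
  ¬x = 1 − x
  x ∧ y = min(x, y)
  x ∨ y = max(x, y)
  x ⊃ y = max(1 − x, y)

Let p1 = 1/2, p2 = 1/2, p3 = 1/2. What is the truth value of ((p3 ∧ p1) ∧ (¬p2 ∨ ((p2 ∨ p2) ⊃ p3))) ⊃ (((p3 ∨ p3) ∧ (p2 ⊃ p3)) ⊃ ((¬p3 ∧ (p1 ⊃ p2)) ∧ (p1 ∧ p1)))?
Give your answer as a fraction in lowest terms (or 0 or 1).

p3 ∧ p1 = 1/2 ∧ 1/2 = 1/2
¬p2 = ¬1/2 = 1/2
p2 ∨ p2 = 1/2 ∨ 1/2 = 1/2
(p2 ∨ p2) ⊃ p3 = 1/2 ⊃ 1/2 = 1/2
¬p2 ∨ ((p2 ∨ p2) ⊃ p3) = 1/2 ∨ 1/2 = 1/2
(p3 ∧ p1) ∧ (¬p2 ∨ ((p2 ∨ p2) ⊃ p3)) = 1/2 ∧ 1/2 = 1/2
p3 ∨ p3 = 1/2 ∨ 1/2 = 1/2
p2 ⊃ p3 = 1/2 ⊃ 1/2 = 1/2
(p3 ∨ p3) ∧ (p2 ⊃ p3) = 1/2 ∧ 1/2 = 1/2
¬p3 = ¬1/2 = 1/2
p1 ⊃ p2 = 1/2 ⊃ 1/2 = 1/2
¬p3 ∧ (p1 ⊃ p2) = 1/2 ∧ 1/2 = 1/2
p1 ∧ p1 = 1/2 ∧ 1/2 = 1/2
(¬p3 ∧ (p1 ⊃ p2)) ∧ (p1 ∧ p1) = 1/2 ∧ 1/2 = 1/2
((p3 ∨ p3) ∧ (p2 ⊃ p3)) ⊃ ((¬p3 ∧ (p1 ⊃ p2)) ∧ (p1 ∧ p1)) = 1/2 ⊃ 1/2 = 1/2
((p3 ∧ p1) ∧ (¬p2 ∨ ((p2 ∨ p2) ⊃ p3))) ⊃ (((p3 ∨ p3) ∧ (p2 ⊃ p3)) ⊃ ((¬p3 ∧ (p1 ⊃ p2)) ∧ (p1 ∧ p1))) = 1/2 ⊃ 1/2 = 1/2

1/2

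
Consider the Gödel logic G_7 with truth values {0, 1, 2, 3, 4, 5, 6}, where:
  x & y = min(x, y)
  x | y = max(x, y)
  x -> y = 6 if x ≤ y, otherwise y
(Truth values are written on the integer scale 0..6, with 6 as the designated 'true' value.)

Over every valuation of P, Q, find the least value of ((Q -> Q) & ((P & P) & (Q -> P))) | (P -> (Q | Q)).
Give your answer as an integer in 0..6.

1

Take P = 1, Q = 0:
Q -> Q = 0 -> 0 = 6
P & P = 1 & 1 = 1
Q -> P = 0 -> 1 = 6
(P & P) & (Q -> P) = 1 & 6 = 1
(Q -> Q) & ((P & P) & (Q -> P)) = 6 & 1 = 1
Q | Q = 0 | 0 = 0
P -> (Q | Q) = 1 -> 0 = 0
((Q -> Q) & ((P & P) & (Q -> P))) | (P -> (Q | Q)) = 1 | 0 = 1
No assignment yields a value below 1, so this is the minimum.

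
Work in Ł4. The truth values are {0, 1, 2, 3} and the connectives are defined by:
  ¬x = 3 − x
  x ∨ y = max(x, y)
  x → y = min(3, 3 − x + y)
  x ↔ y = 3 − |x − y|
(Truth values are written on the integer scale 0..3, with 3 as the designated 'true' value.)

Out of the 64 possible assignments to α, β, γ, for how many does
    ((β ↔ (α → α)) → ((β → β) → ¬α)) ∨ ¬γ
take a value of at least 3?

value 3: 46 assignments (counts)
value 2: 12 assignments
value 1: 5 assignments
value 0: 1 assignment
So 46 of the 64 assignments meet the threshold.

46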